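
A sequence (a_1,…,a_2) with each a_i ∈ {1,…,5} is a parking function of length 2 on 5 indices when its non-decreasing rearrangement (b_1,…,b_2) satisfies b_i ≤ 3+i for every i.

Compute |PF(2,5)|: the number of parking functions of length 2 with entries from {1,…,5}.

24

|PF| = 4·6^1 = 4×6 = 24
Example (3,3) → sorted (3,3): b_i ≤ 3+i ∀i, a PF.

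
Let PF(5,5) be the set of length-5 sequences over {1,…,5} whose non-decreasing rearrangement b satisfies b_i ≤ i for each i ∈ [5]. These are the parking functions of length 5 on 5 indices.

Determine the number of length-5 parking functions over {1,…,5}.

1296

|PF(5,5)| = 1·6^4 = 1×1296 = 1296 (Konheim–Weiss)
Check (1,2,3,1,4) → sorted (1,1,2,3,4): b_i ≤ i ∀i, a PF.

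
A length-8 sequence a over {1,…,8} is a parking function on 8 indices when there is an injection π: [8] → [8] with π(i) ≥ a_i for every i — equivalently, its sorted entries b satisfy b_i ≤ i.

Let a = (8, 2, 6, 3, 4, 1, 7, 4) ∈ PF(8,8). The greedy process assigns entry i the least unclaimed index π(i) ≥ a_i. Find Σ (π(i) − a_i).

1

Σπ = 8·9/2 = 36 (π permutes [8]); Σa = 8+2+6+3+4+1+7+4 = 35; disp = 36−35 = 1.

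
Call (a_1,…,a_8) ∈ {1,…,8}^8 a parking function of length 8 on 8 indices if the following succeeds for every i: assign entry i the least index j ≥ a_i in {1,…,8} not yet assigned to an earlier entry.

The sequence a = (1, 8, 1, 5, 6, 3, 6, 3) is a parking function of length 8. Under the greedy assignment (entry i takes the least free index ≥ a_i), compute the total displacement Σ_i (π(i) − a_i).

Σπ = 8·9/2 = 36 (π permutes [8]); Σa = 1+8+1+5+6+3+6+3 = 33; disp = 36−33 = 3.

3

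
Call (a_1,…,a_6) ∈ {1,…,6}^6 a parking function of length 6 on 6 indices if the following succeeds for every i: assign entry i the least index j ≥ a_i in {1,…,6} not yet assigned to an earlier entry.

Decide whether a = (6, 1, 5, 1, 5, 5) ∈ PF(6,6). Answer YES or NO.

NO

Order a: b = (1, 1, 5, 5, 5, 6).
  b_1=1 ≤ 1
  b_2=1 ≤ 2
  b_3=5 > 3
  fails at i=3 ⇒ NO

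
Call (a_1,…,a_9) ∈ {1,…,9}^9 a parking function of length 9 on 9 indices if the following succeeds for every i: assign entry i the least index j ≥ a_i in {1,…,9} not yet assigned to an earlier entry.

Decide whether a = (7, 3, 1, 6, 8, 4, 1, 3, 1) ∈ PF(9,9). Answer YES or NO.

YES

Rearranged: b = (1, 1, 1, 3, 3, 4, 6, 7, 8).
  b_1=1 ≤ 1
  b_2=1 ≤ 2
  b_3=1 ≤ 3
  b_4=3 ≤ 4
  b_5=3 ≤ 5
  b_6=4 ≤ 6
  b_7=6 ≤ 7
  b_8=7 ≤ 8
  b_9=8 ≤ 9
All bounds hold ⇒ YES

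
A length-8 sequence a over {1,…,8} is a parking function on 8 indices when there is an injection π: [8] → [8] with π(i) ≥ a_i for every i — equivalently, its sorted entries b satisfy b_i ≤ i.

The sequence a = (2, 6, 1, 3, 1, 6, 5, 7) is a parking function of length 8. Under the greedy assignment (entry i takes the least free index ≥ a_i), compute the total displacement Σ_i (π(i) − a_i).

5

Σπ = 36 ({1..8} each once); Σa = 2+6+1+3+1+6+5+7 = 31; disp = 36−31 = 5.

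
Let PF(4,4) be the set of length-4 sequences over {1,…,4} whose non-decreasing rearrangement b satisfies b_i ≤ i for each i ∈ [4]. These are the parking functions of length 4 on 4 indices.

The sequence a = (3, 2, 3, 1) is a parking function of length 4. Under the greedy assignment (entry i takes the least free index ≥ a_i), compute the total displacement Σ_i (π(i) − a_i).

Σπ = 4·5/2 = 10 (π permutes [4]); Σa = 3+2+3+1 = 9; disp = 10−9 = 1.

1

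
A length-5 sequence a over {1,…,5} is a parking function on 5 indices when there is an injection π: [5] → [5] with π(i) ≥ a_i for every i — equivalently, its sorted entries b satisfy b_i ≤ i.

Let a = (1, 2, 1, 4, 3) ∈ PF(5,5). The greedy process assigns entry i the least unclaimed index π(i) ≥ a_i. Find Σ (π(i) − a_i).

4

Σπ = 15 ({1..5} each once); Σa = 1+2+1+4+3 = 11; disp = 15−11 = 4.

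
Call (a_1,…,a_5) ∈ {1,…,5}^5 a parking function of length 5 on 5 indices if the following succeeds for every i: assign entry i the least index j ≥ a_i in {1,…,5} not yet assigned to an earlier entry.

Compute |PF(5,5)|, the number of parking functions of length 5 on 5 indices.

#PF = (6−5)·6^(5−1) = 1·1296 = 1296 (Konheim–Weiss)
Example (3,1,1,2,2) → sorted (1,1,2,2,3): b_i ≤ i ∀i, a PF.

1296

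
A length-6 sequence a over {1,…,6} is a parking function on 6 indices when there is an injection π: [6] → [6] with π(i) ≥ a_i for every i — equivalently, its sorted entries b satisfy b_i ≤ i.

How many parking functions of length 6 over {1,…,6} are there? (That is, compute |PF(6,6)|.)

16807

|PF| = (7−6)·7^(6−1) = 1×16807 = 16807
Example (6,3,1,5,1,4) → sorted (1,1,3,4,5,6): b_i ≤ i ∀i, a PF.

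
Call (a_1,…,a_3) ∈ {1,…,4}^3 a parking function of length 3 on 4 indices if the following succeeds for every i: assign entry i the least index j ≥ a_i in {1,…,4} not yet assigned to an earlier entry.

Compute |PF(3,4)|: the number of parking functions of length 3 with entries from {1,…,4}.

#PF = (4−3+1)·(4+1)^(3−1) = 2 · 25 = 50 (Konheim–Weiss)
Example (1,1,1) → sorted (1,1,1): b_i ≤ 1+i ∀i, a PF.

50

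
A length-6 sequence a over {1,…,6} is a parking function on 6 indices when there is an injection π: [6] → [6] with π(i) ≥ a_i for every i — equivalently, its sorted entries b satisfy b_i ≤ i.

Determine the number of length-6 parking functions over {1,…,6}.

16807

|PF| = (6+1−6)·(6+1)^{6−1} = 1×16807 = 16807 (Pollak)
E.g. (6,2,2,1,3,2) → sorted (1,2,2,2,3,6): b_i ≤ i ∀i, a PF.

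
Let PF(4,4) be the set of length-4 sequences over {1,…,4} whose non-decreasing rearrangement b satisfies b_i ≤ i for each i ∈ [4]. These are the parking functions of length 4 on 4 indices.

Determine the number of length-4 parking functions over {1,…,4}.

125

#PF = 1·5^3 = 1·125 = 125 (Konheim–Weiss)
E.g. (1,1,3,4) → sorted (1,1,3,4): b_i ≤ i ∀i, a PF.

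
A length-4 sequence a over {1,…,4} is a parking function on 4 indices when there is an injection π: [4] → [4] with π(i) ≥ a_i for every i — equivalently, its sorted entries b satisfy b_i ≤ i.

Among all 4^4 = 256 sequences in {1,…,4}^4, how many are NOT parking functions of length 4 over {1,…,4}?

Count = (4−4+1)·(4+1)^(4−1) = 1×125 = 125 [KW]
Example (3,2,3,3) → sorted (2,3,3,3): b_1=2>1, not a PF.
4^4 − 125 = 256 − 125 = 131

131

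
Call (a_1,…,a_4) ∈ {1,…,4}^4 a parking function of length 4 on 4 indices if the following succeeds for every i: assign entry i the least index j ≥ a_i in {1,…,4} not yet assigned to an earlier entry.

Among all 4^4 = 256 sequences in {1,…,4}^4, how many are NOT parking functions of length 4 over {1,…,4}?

131

|PF| = (4+1−4)·(4+1)^{4−1} = 1×125 = 125
Example (4,3,2,2) → sorted (2,2,3,4): b_1=2>1, not a PF.
4^4 − 125 = 256 − 125 = 131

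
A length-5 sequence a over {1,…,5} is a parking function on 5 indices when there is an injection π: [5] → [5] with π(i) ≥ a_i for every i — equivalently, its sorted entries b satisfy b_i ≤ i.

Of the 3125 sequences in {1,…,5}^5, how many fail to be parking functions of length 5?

|PF| = (5+1−5)·(5+1)^{5−1} = 1 · 1296 = 1296
One tuple (5,3,5,5,3) → sorted (3,3,5,5,5): b_1=3>1, not a PF.
5^5 − 1296 = 3125 − 1296 = 1829

1829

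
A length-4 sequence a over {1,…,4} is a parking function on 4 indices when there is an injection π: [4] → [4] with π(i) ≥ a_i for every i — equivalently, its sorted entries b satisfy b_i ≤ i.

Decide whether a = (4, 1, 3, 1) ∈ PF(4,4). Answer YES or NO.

Sorted: b = (1, 1, 3, 4).
  b_1=1 ≤ 1
  b_2=1 ≤ 2
  b_3=3 ≤ 3
  b_4=4 ≤ 4
All bounds hold ⇒ YES

YES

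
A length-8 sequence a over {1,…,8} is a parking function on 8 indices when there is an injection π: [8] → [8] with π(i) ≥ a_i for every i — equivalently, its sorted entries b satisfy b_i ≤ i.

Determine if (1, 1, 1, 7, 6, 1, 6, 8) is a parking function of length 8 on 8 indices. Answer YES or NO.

NO

Sorted: b = (1, 1, 1, 1, 6, 6, 7, 8).
  b_1=1 ≤ 1
  b_2=1 ≤ 2
  b_3=1 ≤ 3
  b_4=1 ≤ 4
  b_5=6 > 5
  fails at i=5 ⇒ NO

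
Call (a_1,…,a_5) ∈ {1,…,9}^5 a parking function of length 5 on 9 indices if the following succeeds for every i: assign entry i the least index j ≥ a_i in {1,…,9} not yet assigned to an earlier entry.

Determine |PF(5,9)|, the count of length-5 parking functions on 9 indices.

50000

Count = (9−5+1)·(9+1)^(5−1) = 5 · 10000 = 50000
Check (8,8,1,6,7) → sorted (1,6,7,8,8): b_i ≤ 4+i ∀i, a PF.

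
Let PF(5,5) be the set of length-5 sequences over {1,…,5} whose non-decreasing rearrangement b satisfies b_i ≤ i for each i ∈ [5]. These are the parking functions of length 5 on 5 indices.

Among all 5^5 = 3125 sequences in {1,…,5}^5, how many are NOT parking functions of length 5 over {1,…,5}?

1829

|PF(5,5)| = (6−5)·6^(5−1) = 1 · 1296 = 1296 (Pollak)
E.g. (5,4,5,4,1) → sorted (1,4,4,5,5): b_2=4>2, not a PF.
So 3125 − 1296 = 1829 fail.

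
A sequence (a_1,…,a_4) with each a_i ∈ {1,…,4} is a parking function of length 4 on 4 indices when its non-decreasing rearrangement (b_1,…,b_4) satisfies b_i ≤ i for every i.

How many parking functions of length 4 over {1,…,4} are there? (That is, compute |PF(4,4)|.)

Count = (4+1−4)·(4+1)^{4−1} = 1×125 = 125
Example (4,1,1,2) → sorted (1,1,2,4): b_i ≤ i ∀i, a PF.

125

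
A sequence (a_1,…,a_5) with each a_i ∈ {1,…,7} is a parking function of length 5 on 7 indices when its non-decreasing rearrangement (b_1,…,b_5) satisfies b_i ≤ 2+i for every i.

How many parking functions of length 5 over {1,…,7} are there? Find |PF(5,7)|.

Count = (7+1−5)·(7+1)^{5−1} = 3 · 4096 = 12288 [KW]
Example (7,1,2,3,6) → sorted (1,2,3,6,7): b_i ≤ 2+i ∀i, a PF.

12288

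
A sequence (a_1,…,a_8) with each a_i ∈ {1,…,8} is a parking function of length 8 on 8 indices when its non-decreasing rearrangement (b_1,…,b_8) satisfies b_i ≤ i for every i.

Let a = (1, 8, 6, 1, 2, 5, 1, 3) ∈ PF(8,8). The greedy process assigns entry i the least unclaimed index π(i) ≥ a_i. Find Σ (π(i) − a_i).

Σπ(i) = 1+…+8 = 36; Σa = 1+8+6+1+2+5+1+3 = 27; disp = 36−27 = 9.

9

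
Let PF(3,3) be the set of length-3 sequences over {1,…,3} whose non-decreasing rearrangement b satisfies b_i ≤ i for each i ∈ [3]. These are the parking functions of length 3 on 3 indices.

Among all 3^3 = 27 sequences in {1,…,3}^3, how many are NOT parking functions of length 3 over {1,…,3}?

11

#PF = (4−3)·4^(3−1) = 1×16 = 16
E.g. (3,3,2) → sorted (2,3,3): b_1=2>1, not a PF.
Total 27; non-PF = 27−16 = 11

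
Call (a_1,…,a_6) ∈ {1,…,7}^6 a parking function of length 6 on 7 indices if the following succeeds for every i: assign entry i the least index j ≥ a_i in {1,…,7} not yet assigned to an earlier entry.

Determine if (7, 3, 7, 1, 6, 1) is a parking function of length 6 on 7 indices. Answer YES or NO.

Sorted: b = (1, 1, 3, 6, 7, 7).
  b_1=1 ≤ 2
  b_2=1 ≤ 3
  b_3=3 ≤ 4
  b_4=6 > 5
  fails at i=4 ⇒ NO

NO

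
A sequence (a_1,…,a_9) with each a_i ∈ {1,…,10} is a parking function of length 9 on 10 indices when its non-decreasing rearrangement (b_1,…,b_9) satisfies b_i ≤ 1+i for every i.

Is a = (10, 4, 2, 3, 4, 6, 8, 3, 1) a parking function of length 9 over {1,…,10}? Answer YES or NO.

Rearranged: b = (1, 2, 3, 3, 4, 4, 6, 8, 10).
  b_1=1 ≤ 2
  b_2=2 ≤ 3
  b_3=3 ≤ 4
  b_4=3 ≤ 5
  b_5=4 ≤ 6
  b_6=4 ≤ 7
  b_7=6 ≤ 8
  b_8=8 ≤ 9
  b_9=10 ≤ 10
All bounds hold ⇒ YES

YES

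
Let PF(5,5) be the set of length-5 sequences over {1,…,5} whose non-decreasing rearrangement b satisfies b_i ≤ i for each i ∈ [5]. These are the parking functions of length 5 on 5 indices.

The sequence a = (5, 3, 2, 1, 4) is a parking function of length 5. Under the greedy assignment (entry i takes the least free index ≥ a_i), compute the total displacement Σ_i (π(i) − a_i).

0

Σπ = 15 ({1..5} each once); Σa = 5+3+2+1+4 = 15; disp = 15−15 = 0.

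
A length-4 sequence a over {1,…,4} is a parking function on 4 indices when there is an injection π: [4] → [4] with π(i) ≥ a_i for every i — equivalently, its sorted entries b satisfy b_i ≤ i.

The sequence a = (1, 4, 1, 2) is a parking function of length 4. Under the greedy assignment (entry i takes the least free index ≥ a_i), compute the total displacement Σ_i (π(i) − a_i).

2

Σπ(i) = 1+…+4 = 10; Σa = 1+4+1+2 = 8; disp = 10−8 = 2.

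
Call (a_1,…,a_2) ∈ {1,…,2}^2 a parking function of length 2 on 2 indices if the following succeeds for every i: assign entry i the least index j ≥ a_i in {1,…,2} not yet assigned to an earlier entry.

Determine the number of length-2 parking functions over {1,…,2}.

|PF(2,2)| = (2+1−2)·(2+1)^{2−1} = 1×3 = 3 (Pollak)
Example (1,2) → sorted (1,2): b_i ≤ i ∀i, a PF.

3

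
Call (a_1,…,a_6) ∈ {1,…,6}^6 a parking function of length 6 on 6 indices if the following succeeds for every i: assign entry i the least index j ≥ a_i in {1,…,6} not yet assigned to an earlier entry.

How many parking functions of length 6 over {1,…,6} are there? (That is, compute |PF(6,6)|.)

16807

Count = (6+1−6)·(6+1)^{6−1} = 1·16807 = 16807 (Konheim–Weiss)
Check (2,1,2,3,1,6) → sorted (1,1,2,2,3,6): b_i ≤ i ∀i, a PF.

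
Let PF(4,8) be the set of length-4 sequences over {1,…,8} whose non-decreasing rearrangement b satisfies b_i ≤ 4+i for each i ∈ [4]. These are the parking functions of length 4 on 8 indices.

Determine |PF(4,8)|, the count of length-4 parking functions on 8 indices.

|PF(4,8)| = 5·9^3 = 5·729 = 3645
One tuple (8,6,5,7) → sorted (5,6,7,8): b_i ≤ 4+i ∀i, a PF.

3645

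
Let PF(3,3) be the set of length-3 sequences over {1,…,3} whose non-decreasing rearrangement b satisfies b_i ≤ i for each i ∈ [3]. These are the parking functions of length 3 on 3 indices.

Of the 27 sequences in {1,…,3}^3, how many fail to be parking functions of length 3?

Count = (4−3)·4^(3−1) = 1·16 = 16 [KW]
E.g. (3,2,3) → sorted (2,3,3): b_1=2>1, not a PF.
Total 27; non-PF = 27−16 = 11

11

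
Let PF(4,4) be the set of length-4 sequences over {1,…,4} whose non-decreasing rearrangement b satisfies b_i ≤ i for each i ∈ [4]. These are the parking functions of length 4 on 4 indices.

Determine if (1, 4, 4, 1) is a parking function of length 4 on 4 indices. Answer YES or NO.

Order a: b = (1, 1, 4, 4).
  b_1=1 ≤ 1
  b_2=1 ≤ 2
  b_3=4 > 3
  fails at i=3 ⇒ NO

NO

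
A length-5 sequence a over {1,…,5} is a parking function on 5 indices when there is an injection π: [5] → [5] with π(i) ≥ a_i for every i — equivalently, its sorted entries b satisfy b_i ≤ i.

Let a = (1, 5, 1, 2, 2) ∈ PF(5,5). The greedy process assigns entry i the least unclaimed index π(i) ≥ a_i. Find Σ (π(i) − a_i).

Σπ = 15 ({1..5} each once); Σa = 1+5+1+2+2 = 11; disp = 15−11 = 4.

4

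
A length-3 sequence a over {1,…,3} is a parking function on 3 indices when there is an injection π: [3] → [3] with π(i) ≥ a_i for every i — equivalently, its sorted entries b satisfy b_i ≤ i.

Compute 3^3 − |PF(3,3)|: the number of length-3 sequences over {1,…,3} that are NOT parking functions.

|PF| = (4−3)·4^(3−1) = 1×16 = 16 (Pollak)
One tuple (3,3,3) → sorted (3,3,3): b_1=3>1, not a PF.
Total 27; non-PF = 27−16 = 11

11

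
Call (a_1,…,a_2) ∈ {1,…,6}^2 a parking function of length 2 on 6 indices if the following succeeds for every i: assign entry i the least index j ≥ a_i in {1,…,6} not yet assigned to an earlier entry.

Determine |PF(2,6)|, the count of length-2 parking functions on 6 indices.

#PF = (7−2)·7^(2−1) = 5×7 = 35 (Pollak)
E.g. (6,3) → sorted (3,6): b_i ≤ 4+i ∀i, a PF.

35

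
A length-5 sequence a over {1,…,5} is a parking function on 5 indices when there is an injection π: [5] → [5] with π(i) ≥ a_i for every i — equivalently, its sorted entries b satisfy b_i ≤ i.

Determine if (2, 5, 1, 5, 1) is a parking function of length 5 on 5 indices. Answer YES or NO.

NO

Sorted: b = (1, 1, 2, 5, 5).
  b_1=1 ≤ 1
  b_2=1 ≤ 2
  b_3=2 ≤ 3
  b_4=5 > 4
  fails at i=4 ⇒ NO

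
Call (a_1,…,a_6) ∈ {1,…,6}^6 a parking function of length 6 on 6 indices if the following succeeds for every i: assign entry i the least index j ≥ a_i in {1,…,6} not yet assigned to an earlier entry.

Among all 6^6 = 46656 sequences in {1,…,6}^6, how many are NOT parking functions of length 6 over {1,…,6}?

29849

#PF = (6+1−6)·(6+1)^{6−1} = 1·16807 = 16807 (Pollak)
One tuple (3,3,6,5,6,3) → sorted (3,3,3,5,6,6): b_1=3>1, not a PF.
6^6 − 16807 = 46656 − 16807 = 29849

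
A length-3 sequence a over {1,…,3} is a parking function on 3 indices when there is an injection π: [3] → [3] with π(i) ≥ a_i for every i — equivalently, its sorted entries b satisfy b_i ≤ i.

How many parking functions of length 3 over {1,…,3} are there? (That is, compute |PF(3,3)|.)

#PF = (4−3)·4^(3−1) = 1×16 = 16 (Konheim–Weiss)
Check (2,2,1) → sorted (1,2,2): b_i ≤ i ∀i, a PF.

16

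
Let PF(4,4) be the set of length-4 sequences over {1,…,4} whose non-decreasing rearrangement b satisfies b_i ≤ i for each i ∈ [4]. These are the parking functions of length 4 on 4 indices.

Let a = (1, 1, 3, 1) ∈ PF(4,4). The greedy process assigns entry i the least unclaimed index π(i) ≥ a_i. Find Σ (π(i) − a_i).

4

Σπ = 10 ({1..4} each once); Σa = 1+1+3+1 = 6; disp = 10−6 = 4.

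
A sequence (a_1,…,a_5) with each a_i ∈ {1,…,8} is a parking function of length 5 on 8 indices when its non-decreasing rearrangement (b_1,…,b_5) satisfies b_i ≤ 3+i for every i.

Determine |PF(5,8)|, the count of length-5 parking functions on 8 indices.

|PF(5,8)| = (8+1−5)·(8+1)^{5−1} = 4·6561 = 26244
One tuple (6,2,8,4,3) → sorted (2,3,4,6,8): b_i ≤ 3+i ∀i, a PF.

26244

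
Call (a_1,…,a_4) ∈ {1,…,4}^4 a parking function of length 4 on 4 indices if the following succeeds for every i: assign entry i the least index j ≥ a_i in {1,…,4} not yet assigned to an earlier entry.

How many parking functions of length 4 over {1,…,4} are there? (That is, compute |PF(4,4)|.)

125

|PF(4,4)| = 1·5^3 = 1 · 125 = 125 (Pollak)
Check (2,1,1,1) → sorted (1,1,1,2): b_i ≤ i ∀i, a PF.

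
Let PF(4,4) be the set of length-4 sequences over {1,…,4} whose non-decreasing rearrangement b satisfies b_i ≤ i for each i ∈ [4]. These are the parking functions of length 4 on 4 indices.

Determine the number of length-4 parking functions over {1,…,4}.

125

|PF| = 1·5^3 = 1·125 = 125 (Konheim–Weiss)
Example (3,1,3,1) → sorted (1,1,3,3): b_i ≤ i ∀i, a PF.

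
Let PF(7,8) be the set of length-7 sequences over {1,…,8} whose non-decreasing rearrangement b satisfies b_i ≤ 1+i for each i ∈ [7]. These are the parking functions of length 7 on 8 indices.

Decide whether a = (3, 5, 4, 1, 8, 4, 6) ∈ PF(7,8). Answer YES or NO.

YES

Rearranged: b = (1, 3, 4, 4, 5, 6, 8).
  b_1=1 ≤ 2
  b_2=3 ≤ 3
  b_3=4 ≤ 4
  b_4=4 ≤ 5
  b_5=5 ≤ 6
  b_6=6 ≤ 7
  b_7=8 ≤ 8
All bounds hold ⇒ YES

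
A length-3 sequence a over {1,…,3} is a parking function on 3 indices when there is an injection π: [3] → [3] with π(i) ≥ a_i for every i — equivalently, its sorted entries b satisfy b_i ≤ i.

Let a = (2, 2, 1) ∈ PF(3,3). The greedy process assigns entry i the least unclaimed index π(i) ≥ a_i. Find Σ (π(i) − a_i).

1

Σπ(i) = 1+…+3 = 6; Σa = 2+2+1 = 5; disp = 6−5 = 1.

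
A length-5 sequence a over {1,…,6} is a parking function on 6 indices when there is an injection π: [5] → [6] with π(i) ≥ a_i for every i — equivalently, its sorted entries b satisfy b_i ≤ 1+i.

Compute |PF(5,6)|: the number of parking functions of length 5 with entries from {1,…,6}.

Count = (6−5+1)·(6+1)^(5−1) = 2·2401 = 4802 [KW]
E.g. (5,4,3,2,4) → sorted (2,3,4,4,5): b_i ≤ 1+i ∀i, a PF.

4802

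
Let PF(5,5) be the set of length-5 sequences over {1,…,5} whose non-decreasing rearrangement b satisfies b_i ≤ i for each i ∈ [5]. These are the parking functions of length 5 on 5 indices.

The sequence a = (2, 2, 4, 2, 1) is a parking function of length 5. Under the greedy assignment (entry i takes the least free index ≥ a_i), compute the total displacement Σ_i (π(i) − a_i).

Σπ = 5·6/2 = 15 (π permutes [5]); Σa = 2+2+4+2+1 = 11; disp = 15−11 = 4.

4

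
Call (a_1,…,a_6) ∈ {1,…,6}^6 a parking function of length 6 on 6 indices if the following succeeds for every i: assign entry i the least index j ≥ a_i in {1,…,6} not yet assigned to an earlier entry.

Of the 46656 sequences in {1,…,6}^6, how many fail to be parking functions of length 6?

29849

Count = (7−6)·7^(6−1) = 1×16807 = 16807 (Konheim–Weiss)
E.g. (6,5,2,4,4,4) → sorted (2,4,4,4,5,6): b_1=2>1, not a PF.
So 46656 − 16807 = 29849 fail.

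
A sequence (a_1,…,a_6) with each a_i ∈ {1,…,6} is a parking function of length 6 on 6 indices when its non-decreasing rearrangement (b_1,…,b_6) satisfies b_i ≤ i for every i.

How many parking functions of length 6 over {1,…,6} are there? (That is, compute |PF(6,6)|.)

|PF(6,6)| = 1·7^5 = 1×16807 = 16807 [KW]
One tuple (2,4,4,4,1,2) → sorted (1,2,2,4,4,4): b_i ≤ i ∀i, a PF.

16807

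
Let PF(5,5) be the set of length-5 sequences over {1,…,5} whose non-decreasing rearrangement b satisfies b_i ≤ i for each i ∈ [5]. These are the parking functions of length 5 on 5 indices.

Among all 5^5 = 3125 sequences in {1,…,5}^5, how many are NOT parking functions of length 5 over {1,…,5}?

|PF| = (5−5+1)·(5+1)^(5−1) = 1×1296 = 1296 (Konheim–Weiss)
Example (3,5,5,5,2) → sorted (2,3,5,5,5): b_1=2>1, not a PF.
Total 3125; non-PF = 3125−1296 = 1829

1829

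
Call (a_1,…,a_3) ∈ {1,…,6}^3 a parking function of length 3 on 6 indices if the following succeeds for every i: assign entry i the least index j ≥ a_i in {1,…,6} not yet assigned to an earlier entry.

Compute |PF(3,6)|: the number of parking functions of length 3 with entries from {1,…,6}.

196

Count = (6−3+1)·(6+1)^(3−1) = 4×49 = 196 (Konheim–Weiss)
Check (1,3,1) → sorted (1,1,3): b_i ≤ 3+i ∀i, a PF.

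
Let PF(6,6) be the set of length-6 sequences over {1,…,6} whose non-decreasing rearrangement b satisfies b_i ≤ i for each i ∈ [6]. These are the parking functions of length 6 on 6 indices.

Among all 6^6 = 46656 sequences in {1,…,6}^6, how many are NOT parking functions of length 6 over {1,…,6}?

29849

Count = (7−6)·7^(6−1) = 1·16807 = 16807 [KW]
E.g. (3,5,6,2,2,3) → sorted (2,2,3,3,5,6): b_1=2>1, not a PF.
So 46656 − 16807 = 29849 fail.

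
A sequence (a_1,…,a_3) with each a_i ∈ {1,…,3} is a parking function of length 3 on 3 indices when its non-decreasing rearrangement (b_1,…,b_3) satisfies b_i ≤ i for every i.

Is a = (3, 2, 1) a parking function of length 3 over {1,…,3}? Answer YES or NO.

YES

Order a: b = (1, 2, 3).
  b_1=1 ≤ 1
  b_2=2 ≤ 2
  b_3=3 ≤ 3
All bounds hold ⇒ YES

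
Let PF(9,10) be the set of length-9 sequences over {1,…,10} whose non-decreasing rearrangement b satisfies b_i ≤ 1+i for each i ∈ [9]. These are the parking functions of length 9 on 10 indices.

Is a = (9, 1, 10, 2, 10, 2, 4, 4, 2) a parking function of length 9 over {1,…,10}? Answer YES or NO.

Order a: b = (1, 2, 2, 2, 4, 4, 9, 10, 10).
  b_1=1 ≤ 2
  b_2=2 ≤ 3
  b_3=2 ≤ 4
  b_4=2 ≤ 5
  b_5=4 ≤ 6
  b_6=4 ≤ 7
  b_7=9 > 8
  fails at i=7 ⇒ NO

NO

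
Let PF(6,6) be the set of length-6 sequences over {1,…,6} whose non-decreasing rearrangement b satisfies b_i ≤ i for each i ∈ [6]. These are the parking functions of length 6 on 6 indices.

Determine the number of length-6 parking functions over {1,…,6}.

|PF| = (6+1−6)·(6+1)^{6−1} = 1·16807 = 16807 [KW]
One tuple (3,1,4,2,4,2) → sorted (1,2,2,3,4,4): b_i ≤ i ∀i, a PF.

16807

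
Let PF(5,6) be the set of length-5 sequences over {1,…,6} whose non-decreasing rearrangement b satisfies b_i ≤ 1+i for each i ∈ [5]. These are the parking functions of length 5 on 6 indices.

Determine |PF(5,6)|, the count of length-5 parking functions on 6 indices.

|PF| = (6+1−5)·(6+1)^{5−1} = 2·2401 = 4802 [KW]
One tuple (2,2,2,2,1) → sorted (1,2,2,2,2): b_i ≤ 1+i ∀i, a PF.

4802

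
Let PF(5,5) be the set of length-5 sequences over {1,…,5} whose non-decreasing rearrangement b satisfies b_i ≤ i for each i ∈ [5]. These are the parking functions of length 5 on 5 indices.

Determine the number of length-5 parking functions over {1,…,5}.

|PF(5,5)| = (5−5+1)·(5+1)^(5−1) = 1·1296 = 1296 (Pollak)
Check (1,5,1,3,2) → sorted (1,1,2,3,5): b_i ≤ i ∀i, a PF.

1296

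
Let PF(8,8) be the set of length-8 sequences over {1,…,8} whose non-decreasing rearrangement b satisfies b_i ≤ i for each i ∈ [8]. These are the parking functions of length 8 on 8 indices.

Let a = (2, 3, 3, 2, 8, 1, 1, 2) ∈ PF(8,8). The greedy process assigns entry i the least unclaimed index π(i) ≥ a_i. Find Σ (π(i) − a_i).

Σπ = 8·9/2 = 36 (π permutes [8]); Σa = 2+3+3+2+8+1+1+2 = 22; disp = 36−22 = 14.

14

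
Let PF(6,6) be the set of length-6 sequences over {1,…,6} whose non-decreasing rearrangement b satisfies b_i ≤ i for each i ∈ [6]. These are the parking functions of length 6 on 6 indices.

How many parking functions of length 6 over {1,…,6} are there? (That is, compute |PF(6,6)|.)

Count = (6+1−6)·(6+1)^{6−1} = 1·16807 = 16807 (Pollak)
Check (3,6,5,4,2,1) → sorted (1,2,3,4,5,6): b_i ≤ i ∀i, a PF.

16807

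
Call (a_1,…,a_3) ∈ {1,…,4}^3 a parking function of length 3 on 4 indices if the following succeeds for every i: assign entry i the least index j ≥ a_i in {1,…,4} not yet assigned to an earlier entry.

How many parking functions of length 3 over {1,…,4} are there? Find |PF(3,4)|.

50

|PF(3,4)| = (4+1−3)·(4+1)^{3−1} = 2×25 = 50 (Pollak)
One tuple (2,3,2) → sorted (2,2,3): b_i ≤ 1+i ∀i, a PF.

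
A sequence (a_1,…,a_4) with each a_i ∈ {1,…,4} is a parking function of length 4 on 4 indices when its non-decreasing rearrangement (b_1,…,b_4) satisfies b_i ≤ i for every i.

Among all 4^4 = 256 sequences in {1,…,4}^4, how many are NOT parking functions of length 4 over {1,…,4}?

|PF| = (4−4+1)·(4+1)^(4−1) = 1 · 125 = 125
Example (4,4,3,3) → sorted (3,3,4,4): b_1=3>1, not a PF.
4^4 − 125 = 256 − 125 = 131

131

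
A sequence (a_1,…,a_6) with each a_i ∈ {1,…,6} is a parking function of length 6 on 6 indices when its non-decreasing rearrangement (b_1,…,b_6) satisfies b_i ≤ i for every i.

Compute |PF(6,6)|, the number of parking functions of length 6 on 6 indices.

|PF(6,6)| = (6−6+1)·(6+1)^(6−1) = 1×16807 = 16807
Example (6,3,3,1,2,3) → sorted (1,2,3,3,3,6): b_i ≤ i ∀i, a PF.

16807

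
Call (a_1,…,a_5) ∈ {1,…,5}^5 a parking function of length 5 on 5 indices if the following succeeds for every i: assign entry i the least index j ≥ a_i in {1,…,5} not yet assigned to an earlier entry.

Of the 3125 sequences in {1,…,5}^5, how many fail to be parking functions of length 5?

|PF(5,5)| = (5−5+1)·(5+1)^(5−1) = 1 · 1296 = 1296 [KW]
Example (2,5,4,5,2) → sorted (2,2,4,5,5): b_1=2>1, not a PF.
Total 3125; non-PF = 3125−1296 = 1829

1829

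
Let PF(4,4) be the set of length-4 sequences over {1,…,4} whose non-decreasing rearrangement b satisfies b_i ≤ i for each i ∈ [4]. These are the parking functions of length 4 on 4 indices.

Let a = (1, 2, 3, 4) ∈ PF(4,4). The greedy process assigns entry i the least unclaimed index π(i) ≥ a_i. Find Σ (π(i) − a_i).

Σπ = 10 ({1..4} each once); Σa = 1+2+3+4 = 10; disp = 10−10 = 0.

0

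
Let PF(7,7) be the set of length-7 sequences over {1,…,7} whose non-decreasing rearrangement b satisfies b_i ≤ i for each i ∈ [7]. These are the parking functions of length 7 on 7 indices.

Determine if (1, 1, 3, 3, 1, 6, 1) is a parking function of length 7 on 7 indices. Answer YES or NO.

YES

Rearranged: b = (1, 1, 1, 1, 3, 3, 6).
  b_1=1 ≤ 1
  b_2=1 ≤ 2
  b_3=1 ≤ 3
  b_4=1 ≤ 4
  b_5=3 ≤ 5
  b_6=3 ≤ 6
  b_7=6 ≤ 7
All bounds hold ⇒ YES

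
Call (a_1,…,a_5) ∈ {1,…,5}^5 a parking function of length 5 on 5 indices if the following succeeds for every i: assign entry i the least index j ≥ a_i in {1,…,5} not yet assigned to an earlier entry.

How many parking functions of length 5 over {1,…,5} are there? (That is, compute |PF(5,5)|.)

|PF| = (5−5+1)·(5+1)^(5−1) = 1×1296 = 1296 [KW]
One tuple (5,1,2,3,4) → sorted (1,2,3,4,5): b_i ≤ i ∀i, a PF.

1296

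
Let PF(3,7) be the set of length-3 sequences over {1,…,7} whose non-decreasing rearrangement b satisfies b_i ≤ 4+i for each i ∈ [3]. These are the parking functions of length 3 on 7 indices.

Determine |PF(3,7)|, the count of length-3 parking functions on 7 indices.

#PF = (7+1−3)·(7+1)^{3−1} = 5 · 64 = 320 (Pollak)
Check (4,3,7) → sorted (3,4,7): b_i ≤ 4+i ∀i, a PF.

320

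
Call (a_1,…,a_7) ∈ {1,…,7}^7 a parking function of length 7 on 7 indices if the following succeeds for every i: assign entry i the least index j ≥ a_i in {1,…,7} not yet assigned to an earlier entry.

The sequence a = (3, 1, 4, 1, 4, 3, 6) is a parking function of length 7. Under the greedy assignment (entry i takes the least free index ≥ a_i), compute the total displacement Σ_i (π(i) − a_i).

Σπ = 7·8/2 = 28 (π permutes [7]); Σa = 3+1+4+1+4+3+6 = 22; disp = 28−22 = 6.

6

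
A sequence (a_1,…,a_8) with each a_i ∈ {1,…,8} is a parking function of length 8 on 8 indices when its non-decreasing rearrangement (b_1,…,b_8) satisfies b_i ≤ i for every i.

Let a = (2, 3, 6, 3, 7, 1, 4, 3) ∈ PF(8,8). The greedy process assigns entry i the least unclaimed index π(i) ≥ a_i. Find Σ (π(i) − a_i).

Σπ = 8·9/2 = 36 (π permutes [8]); Σa = 2+3+6+3+7+1+4+3 = 29; disp = 36−29 = 7.

7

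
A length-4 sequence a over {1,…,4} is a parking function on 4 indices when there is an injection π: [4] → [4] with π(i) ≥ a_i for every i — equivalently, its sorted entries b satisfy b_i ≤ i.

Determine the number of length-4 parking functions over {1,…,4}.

125

|PF(4,4)| = 1·5^3 = 1 · 125 = 125 (Konheim–Weiss)
Example (1,2,2,4) → sorted (1,2,2,4): b_i ≤ i ∀i, a PF.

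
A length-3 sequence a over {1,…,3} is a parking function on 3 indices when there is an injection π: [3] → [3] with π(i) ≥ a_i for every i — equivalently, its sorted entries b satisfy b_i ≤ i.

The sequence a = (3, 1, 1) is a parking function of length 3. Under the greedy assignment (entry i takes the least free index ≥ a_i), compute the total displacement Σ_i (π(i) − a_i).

1

Σπ = 3·4/2 = 6 (π permutes [3]); Σa = 3+1+1 = 5; disp = 6−5 = 1.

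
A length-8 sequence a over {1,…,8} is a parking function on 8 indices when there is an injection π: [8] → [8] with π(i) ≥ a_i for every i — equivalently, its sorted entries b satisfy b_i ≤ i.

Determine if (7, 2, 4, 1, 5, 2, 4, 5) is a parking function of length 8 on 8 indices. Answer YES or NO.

YES

Order a: b = (1, 2, 2, 4, 4, 5, 5, 7).
  b_1=1 ≤ 1
  b_2=2 ≤ 2
  b_3=2 ≤ 3
  b_4=4 ≤ 4
  b_5=4 ≤ 5
  b_6=5 ≤ 6
  b_7=5 ≤ 7
  b_8=7 ≤ 8
All bounds hold ⇒ YES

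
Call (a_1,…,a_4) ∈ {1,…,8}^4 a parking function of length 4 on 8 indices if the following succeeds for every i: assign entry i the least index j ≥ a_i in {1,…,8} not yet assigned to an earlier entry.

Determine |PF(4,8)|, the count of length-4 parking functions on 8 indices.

|PF(4,8)| = (9−4)·9^(4−1) = 5 · 729 = 3645 (Pollak)
Example (3,1,8,7) → sorted (1,3,7,8): b_i ≤ 4+i ∀i, a PF.

3645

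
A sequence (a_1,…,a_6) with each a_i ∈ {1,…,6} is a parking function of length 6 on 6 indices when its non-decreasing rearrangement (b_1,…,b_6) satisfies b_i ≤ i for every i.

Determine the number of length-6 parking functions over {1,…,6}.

16807

|PF(6,6)| = 1·7^5 = 1 · 16807 = 16807 (Konheim–Weiss)
Check (4,4,3,5,1,2) → sorted (1,2,3,4,4,5): b_i ≤ i ∀i, a PF.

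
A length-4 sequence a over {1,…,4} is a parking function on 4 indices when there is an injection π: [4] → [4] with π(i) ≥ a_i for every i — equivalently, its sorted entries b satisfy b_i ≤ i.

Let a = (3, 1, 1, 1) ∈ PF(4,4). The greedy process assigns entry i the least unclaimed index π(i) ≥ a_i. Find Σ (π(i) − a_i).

4

Σπ(i) = 1+…+4 = 10; Σa = 3+1+1+1 = 6; disp = 10−6 = 4.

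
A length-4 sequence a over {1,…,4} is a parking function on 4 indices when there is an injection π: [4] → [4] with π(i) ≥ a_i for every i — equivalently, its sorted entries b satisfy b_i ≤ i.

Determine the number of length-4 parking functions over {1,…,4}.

|PF(4,4)| = (4+1−4)·(4+1)^{4−1} = 1 · 125 = 125 [KW]
One tuple (4,2,1,1) → sorted (1,1,2,4): b_i ≤ i ∀i, a PF.

125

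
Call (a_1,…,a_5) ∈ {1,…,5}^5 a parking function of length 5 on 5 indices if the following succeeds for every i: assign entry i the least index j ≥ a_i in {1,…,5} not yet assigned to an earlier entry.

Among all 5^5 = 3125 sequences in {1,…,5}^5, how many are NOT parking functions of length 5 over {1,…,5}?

#PF = 1·6^4 = 1×1296 = 1296 (Konheim–Weiss)
Example (5,3,3,5,3) → sorted (3,3,3,5,5): b_1=3>1, not a PF.
Total 3125; non-PF = 3125−1296 = 1829

1829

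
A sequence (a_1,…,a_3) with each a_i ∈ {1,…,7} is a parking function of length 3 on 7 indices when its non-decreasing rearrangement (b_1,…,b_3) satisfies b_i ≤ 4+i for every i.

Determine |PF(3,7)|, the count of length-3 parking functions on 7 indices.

320

|PF(3,7)| = 5·8^2 = 5·64 = 320 (Konheim–Weiss)
Check (2,4,4) → sorted (2,4,4): b_i ≤ 4+i ∀i, a PF.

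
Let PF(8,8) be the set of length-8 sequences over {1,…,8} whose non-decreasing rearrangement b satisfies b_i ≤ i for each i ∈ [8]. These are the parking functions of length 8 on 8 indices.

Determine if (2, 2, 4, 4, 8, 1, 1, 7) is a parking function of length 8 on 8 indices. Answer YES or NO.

YES

Sorted: b = (1, 1, 2, 2, 4, 4, 7, 8).
  b_1=1 ≤ 1
  b_2=1 ≤ 2
  b_3=2 ≤ 3
  b_4=2 ≤ 4
  b_5=4 ≤ 5
  b_6=4 ≤ 6
  b_7=7 ≤ 7
  b_8=8 ≤ 8
All bounds hold ⇒ YES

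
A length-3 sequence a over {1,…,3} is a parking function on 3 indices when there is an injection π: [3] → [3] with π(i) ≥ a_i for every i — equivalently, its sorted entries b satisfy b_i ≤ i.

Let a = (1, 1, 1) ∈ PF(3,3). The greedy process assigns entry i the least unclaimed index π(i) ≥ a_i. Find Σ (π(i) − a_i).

Σπ = 3·4/2 = 6 (π permutes [3]); Σa = 1+1+1 = 3; disp = 6−3 = 3.

3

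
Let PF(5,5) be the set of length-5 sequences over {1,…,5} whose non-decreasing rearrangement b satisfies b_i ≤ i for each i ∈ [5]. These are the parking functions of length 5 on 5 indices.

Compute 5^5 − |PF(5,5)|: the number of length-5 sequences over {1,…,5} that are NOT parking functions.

Count = (5+1−5)·(5+1)^{5−1} = 1·1296 = 1296
One tuple (4,3,2,3,3) → sorted (2,3,3,3,4): b_1=2>1, not a PF.
5^5 − 1296 = 3125 − 1296 = 1829

1829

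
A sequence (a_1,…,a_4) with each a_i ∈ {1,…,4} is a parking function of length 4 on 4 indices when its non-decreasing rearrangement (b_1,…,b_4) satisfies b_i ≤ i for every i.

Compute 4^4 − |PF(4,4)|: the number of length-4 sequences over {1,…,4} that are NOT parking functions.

Count = (4+1−4)·(4+1)^{4−1} = 1·125 = 125 [KW]
One tuple (2,2,4,4) → sorted (2,2,4,4): b_1=2>1, not a PF.
4^4 − 125 = 256 − 125 = 131

131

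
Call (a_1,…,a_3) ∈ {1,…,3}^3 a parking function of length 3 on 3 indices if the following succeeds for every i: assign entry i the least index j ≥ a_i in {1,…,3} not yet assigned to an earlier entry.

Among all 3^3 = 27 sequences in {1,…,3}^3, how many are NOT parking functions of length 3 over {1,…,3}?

11

|PF| = (4−3)·4^(3−1) = 1 · 16 = 16 [KW]
E.g. (2,3,2) → sorted (2,2,3): b_1=2>1, not a PF.
3^3 − 16 = 27 − 16 = 11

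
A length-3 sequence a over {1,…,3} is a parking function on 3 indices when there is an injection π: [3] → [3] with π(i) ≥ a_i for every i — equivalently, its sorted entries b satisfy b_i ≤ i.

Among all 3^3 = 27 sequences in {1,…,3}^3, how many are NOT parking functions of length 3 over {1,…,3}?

|PF(3,3)| = 1·4^2 = 1 · 16 = 16
Check (2,3,2) → sorted (2,2,3): b_1=2>1, not a PF.
So 27 − 16 = 11 fail.

11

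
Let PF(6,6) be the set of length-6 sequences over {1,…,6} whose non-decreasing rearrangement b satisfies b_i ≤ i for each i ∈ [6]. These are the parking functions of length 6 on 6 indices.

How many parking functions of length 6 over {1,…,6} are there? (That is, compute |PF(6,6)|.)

16807

|PF| = (6−6+1)·(6+1)^(6−1) = 1 · 16807 = 16807 [KW]
E.g. (5,1,4,2,2,3) → sorted (1,2,2,3,4,5): b_i ≤ i ∀i, a PF.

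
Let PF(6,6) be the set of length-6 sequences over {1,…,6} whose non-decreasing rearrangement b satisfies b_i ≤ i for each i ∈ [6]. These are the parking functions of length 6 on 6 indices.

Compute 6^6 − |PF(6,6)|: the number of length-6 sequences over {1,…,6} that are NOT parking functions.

29849

#PF = (7−6)·7^(6−1) = 1 · 16807 = 16807
One tuple (4,4,5,6,3,4) → sorted (3,4,4,4,5,6): b_1=3>1, not a PF.
So 46656 − 16807 = 29849 fail.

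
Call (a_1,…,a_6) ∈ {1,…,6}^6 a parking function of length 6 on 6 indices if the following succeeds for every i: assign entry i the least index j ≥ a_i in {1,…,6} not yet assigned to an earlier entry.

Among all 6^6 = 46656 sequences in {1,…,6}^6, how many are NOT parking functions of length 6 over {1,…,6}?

Count = (6−6+1)·(6+1)^(6−1) = 1·16807 = 16807
Check (6,1,3,1,6,6) → sorted (1,1,3,6,6,6): b_4=6>4, not a PF.
So 46656 − 16807 = 29849 fail.

29849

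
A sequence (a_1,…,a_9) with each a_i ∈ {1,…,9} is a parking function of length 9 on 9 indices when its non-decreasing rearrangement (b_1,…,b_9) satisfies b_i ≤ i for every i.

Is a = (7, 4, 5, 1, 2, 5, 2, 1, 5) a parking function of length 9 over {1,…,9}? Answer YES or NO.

YES

Order a: b = (1, 1, 2, 2, 4, 5, 5, 5, 7).
  b_1=1 ≤ 1
  b_2=1 ≤ 2
  b_3=2 ≤ 3
  b_4=2 ≤ 4
  b_5=4 ≤ 5
  b_6=5 ≤ 6
  b_7=5 ≤ 7
  b_8=5 ≤ 8
  b_9=7 ≤ 9
All bounds hold ⇒ YES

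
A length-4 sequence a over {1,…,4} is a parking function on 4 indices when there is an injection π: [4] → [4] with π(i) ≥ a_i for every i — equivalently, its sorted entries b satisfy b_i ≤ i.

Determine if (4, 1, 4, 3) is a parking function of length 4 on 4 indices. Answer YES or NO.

NO

Rearranged: b = (1, 3, 4, 4).
  b_1=1 ≤ 1
  b_2=3 > 2
  fails at i=2 ⇒ NO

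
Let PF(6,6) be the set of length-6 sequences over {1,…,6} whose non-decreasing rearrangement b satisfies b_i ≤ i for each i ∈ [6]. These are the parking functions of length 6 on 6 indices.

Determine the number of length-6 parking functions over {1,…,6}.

|PF(6,6)| = 1·7^5 = 1 · 16807 = 16807
Example (1,3,4,2,6,5) → sorted (1,2,3,4,5,6): b_i ≤ i ∀i, a PF.

16807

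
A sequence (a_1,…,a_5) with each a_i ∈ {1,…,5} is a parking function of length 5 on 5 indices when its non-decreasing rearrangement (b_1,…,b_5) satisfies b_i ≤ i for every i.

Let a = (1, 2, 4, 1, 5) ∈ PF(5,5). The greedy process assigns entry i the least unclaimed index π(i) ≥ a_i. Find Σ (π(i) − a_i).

2

Σπ = 5·6/2 = 15 (π permutes [5]); Σa = 1+2+4+1+5 = 13; disp = 15−13 = 2.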